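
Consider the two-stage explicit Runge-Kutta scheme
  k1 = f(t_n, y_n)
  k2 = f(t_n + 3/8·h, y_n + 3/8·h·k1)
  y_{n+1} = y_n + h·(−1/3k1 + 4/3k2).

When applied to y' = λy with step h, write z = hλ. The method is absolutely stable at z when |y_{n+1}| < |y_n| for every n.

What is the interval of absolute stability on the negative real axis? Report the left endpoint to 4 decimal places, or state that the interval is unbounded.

With y'=λy (z=hλ):
  k1=λy_n ⇒ h·k1=z·y_n;  k2=λ(1+3/8z)y_n ⇒ h·k2=z(1+3/8z)y_n
  y_{n+1}/y_n = 1 − 1/3z + 4/3z(1+3/8z) = 1 + z + 1/2z²
  Hence R(z) = 1 + z + 1/2z².

Boundary: |R(x)|=1, x<0.
x=-1.71: |R|=0.7520
R=1: x+1/2x²=0 ⇒ x=−2=-2.0000; min R=1−1/(4·1/2)=0.5000>−1
Confirm numerically:
  x=-1.968: |R|=0.96851 <1
  x=-1.887: |R|=0.89338 <1
  x=-1.097: |R|=0.50470 <1
  x=-2.424: |R|=1.51389 >1
  x=-2.151: |R|=1.16240 >1
  x=-2.061: |R|=1.06286 >1
Stable set (-2.0000, 0).

(-2.0000, 0).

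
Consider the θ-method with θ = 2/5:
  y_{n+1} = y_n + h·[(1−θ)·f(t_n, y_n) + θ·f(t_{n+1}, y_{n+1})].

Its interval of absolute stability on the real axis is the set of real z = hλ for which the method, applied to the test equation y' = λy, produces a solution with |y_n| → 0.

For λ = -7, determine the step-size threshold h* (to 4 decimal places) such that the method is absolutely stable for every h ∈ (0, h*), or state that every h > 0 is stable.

On y'=λy, z=hλ:
  y_{n+1} = y_n + z·[3/5·y_n + 2/5·y_{n+1}] ⇒ (1 − 2/5z)y_{n+1} = (1 + 3/5z)y_n
  R(z) = (1 + 3/5z)/(1 − 2/5z).

Need |R(x)|<1, x<0.
x=-0.5: |R|=0.5833
R=−1: 1+3/5x = −1+2/5x ⇒ -1/5x=2 ⇒ x=2/(-1/5)=-10.0000
Confirm numerically:
  x=-8.565: |R|=0.93516 <1
  x=-7.239: |R|=0.85825 <1
  x=-4.567: |R|=0.61561 <1
  x=-10.537: |R|=1.02060 >1
  x=-10.352: |R|=1.01369 >1
So |R|<1 on (-10.0000, 0).

(-10.0000,0); λ=-7 ⇒ h* = (10)/7 = 1.4286.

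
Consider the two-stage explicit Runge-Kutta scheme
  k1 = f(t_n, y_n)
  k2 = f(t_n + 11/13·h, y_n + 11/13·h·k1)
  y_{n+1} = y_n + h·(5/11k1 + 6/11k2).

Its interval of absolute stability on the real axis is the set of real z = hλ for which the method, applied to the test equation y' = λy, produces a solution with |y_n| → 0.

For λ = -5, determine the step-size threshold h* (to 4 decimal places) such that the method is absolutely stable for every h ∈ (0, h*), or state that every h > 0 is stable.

Test eqn y'=λy, z=hλ:
  k1=λy_n ⇒ h·k1=z·y_n;  k2=λ(1+11/13z)y_n ⇒ h·k2=z(1+11/13z)y_n
  y_{n+1}/y_n = 1 + 5/11z + 6/11z(1+11/13z) = 1 + z + 6/13z²
  Hence R(z) = 1 + z + 6/13z².

Find x<0 with |R(x)|<1.
x=-0.71: |R|=0.5227
R=1: x+6/13x²=0 ⇒ x=−13/6=-2.1667; min R=1−1/(4·6/13)=0.4583>−1
Confirm numerically:
  x=-1.889: |R|=0.75792 <1
  x=-1.761: |R|=0.67029 <1
  x=-1.005: |R|=0.46117 <1
  x=-2.632: |R|=1.56527 >1
  x=-2.453: |R|=1.32417 >1
Interval (-2.1667, 0).

(-2.1667,0); λ=-5 ⇒ h* = (13/6)/5 = 0.4333.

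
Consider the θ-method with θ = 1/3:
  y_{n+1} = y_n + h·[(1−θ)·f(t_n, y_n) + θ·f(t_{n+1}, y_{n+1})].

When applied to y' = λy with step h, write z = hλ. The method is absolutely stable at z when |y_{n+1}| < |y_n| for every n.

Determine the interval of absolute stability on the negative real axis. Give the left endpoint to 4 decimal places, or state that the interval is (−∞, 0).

z∈(-6.0000,0).

Set f=λy, z=hλ:
  y_{n+1} = y_n + z·[2/3·y_n + 1/3·y_{n+1}] ⇒ (1 − 1/3z)y_{n+1} = (1 + 2/3z)y_n
  so R(z) = (1 + 2/3z)/(1 − 1/3z).

Boundary: |R(x)|=1, x<0.
x=-1.04: |R|=0.2277
R=−1: 1+2/3x = −1+1/3x ⇒ -1/3x=2 ⇒ x=2/(-1/3)=-6.0000
Confirm numerically:
  x=-5.648: |R|=0.95930 <1
  x=-4.112: |R|=0.73453 <1
  x=-4.094: |R|=0.73132 <1
  x=-3.426: |R|=0.59944 <1
  x=-6.496: |R|=1.05223 >1
  x=-6.362: |R|=1.03867 >1
  x=-6.107: |R|=1.01175 >1
So |R|<1 on (-6.0000, 0).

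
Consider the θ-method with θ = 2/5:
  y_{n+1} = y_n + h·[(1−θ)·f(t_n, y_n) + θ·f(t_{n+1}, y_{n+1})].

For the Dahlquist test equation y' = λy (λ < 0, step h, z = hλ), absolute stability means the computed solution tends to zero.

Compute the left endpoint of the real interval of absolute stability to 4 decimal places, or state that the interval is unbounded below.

Set f=λy, z=hλ:
  y_{n+1} = y_n + z·[3/5·y_n + 2/5·y_{n+1}] ⇒ (1 − 2/5z)y_{n+1} = (1 + 3/5z)y_n
  R(z) = (1 + 3/5z)/(1 − 2/5z).

Find x<0 with |R(x)|<1.
x=-0.5: |R|=0.5833
R=−1: 1+3/5x = −1+2/5x ⇒ -1/5x=2 ⇒ x=2/(-1/5)=-10.0000
Confirm numerically:
  x=-9.109: |R|=0.96162 <1
  x=-8.357: |R|=0.92433 <1
  x=-6.843: |R|=0.83105 <1
  x=-4.320: |R|=0.58358 <1
  x=-10.566: |R|=1.02166 >1
  x=-10.334: |R|=1.01301 >1
So |R|<1 on (-10.0000, 0).

z* = -10.0000.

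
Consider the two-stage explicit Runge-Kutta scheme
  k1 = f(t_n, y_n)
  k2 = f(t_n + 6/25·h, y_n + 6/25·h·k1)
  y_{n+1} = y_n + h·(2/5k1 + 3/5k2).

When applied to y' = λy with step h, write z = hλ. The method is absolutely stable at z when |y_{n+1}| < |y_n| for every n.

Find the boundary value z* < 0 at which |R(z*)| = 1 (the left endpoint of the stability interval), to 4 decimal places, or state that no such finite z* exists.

On y'=λy, z=hλ:
  k1=λy_n ⇒ h·k1=z·y_n;  k2=λ(1+6/25z)y_n ⇒ h·k2=z(1+6/25z)y_n
  y_{n+1}/y_n = 1 + 2/5z + 3/5z(1+6/25z) = 1 + z + 18/125z²
  ⇒ R(z) = 1 + z + 18/125z².

Boundary: |R(x)|=1, x<0.
x=-1.14: |R|=0.0471
R=1: x+18/125x²=0 ⇒ x=−125/18=-6.9444; min R=1−1/(4·18/125)=-0.7361>−1
Confirm numerically:
  x=-5.252: |R|=0.27998 <1
  x=-5.221: |R|=0.29573 <1
  x=-3.482: |R|=0.73610 <1
  x=-7.482: |R|=1.57917 >1
  x=-7.382: |R|=1.46513 >1
  x=-7.104: |R|=1.16322 >1
Interval (-6.9444, 0).

z* = -6.9444.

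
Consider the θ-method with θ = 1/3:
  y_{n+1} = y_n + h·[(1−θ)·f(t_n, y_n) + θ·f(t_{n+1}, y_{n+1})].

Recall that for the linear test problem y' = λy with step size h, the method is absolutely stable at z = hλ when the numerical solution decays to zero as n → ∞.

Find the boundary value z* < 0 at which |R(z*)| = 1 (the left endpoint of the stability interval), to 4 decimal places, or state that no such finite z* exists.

left endpoint -6.0000.

Test eqn y'=λy, z=hλ:
  y_{n+1} = y_n + z·[2/3·y_n + 1/3·y_{n+1}] ⇒ (1 − 1/3z)y_{n+1} = (1 + 2/3z)y_n
  R(z) = (1 + 2/3z)/(1 − 1/3z).

Find x<0 with |R(x)|<1.
x=-1.63: |R|=0.0562
R=−1: 1+2/3x = −1+1/3x ⇒ -1/3x=2 ⇒ x=2/(-1/3)=-6.0000
Confirm numerically:
  x=-4.191: |R|=0.74844 <1
  x=-3.111: |R|=0.52725 <1
  x=-2.831: |R|=0.45653 <1
  x=-6.391: |R|=1.04164 >1
  x=-6.372: |R|=1.03969 >1
  x=-6.146: |R|=1.01596 >1
So |R|<1 on (-6.0000, 0).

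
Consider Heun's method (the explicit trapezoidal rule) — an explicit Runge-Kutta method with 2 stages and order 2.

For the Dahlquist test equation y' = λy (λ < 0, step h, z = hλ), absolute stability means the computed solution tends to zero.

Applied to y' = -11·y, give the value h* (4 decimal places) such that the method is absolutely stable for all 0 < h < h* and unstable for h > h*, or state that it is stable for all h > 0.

On y'=λy, z=hλ:
  order 2, 2-stage ⇒ R(z)=1+z+z^2/2
  (e.g. R(-0.93)=0.50245, |R|=0.50245)

Solve |R(x)|<1 on ℝ⁻.
x=-0.93: |R|=0.5025
|R(-2.38)|=1.4522 |R(-1.97)|=0.9704 |R(-1.82)|=0.8362
Bisect:
  x_lo=-2.4813 |R|=1.5971  x_hi=-0.3549 |R|=0.7081
  mid=-1.41808 |R|=0.58740 →hi
  mid=-1.94969 |R|=0.95096 →hi
  mid=-2.21550 |R|=1.23871 →lo
  mid=-2.08259 |R|=1.08600 →lo
  mid=-2.01614 |R|=1.01627 →lo
  mid=-1.98292 |R|=0.98306 →hi
  mid=-1.99953 |R|=0.99953 →hi
  mid=-2.00784 |R|=1.00787 →lo
  ...
  [-2.00005,-1.99992] ⇒ x*=-2.0000
Interval (-2.0000, 0).

(-2.0000,0); λ=-11 ⇒ h* = 0.1818.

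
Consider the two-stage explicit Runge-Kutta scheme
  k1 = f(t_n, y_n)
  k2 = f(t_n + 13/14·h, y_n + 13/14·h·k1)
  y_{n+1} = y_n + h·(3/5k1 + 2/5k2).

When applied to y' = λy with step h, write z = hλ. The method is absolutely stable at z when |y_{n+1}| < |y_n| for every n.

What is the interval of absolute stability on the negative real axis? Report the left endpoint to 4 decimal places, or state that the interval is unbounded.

z∈(-2.6923,0).

With y'=λy (z=hλ):
  k1=λy_n ⇒ h·k1=z·y_n;  k2=λ(1+13/14z)y_n ⇒ h·k2=z(1+13/14z)y_n
  y_{n+1}/y_n = 1 + 3/5z + 2/5z(1+13/14z) = 1 + z + 13/35z²
  ⇒ R(z) = 1 + z + 13/35z².

Find x<0 with |R(x)|<1.
x=-1.49: |R|=0.3346
R=1: x+13/35x²=0 ⇒ x=−35/13=-2.6923; min R=1−1/(4·13/35)=0.3269>−1
Confirm numerically:
  x=-2.565: |R|=0.87871 <1
  x=-2.456: |R|=0.78443 <1
  x=-1.911: |R|=0.44543 <1
  x=-1.808: |R|=0.40615 <1
  x=-3.181: |R|=1.57740 >1
  x=-2.865: |R|=1.18377 >1
So |R|<1 on (-2.6923, 0).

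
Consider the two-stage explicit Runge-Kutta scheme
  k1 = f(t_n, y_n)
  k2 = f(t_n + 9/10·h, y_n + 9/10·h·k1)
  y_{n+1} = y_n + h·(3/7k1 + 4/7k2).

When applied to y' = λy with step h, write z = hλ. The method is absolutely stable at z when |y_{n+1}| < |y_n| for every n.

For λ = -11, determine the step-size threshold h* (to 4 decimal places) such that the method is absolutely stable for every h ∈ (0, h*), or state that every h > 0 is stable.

(-1.9444,0); λ=-11 ⇒ h* = (35/18)/11 = 0.1768.

Test eqn y'=λy, z=hλ:
  k1=λy_n ⇒ h·k1=z·y_n;  k2=λ(1+9/10z)y_n ⇒ h·k2=z(1+9/10z)y_n
  y_{n+1}/y_n = 1 + 3/7z + 4/7z(1+9/10z) = 1 + z + 18/35z²
  R(z) = 1 + z + 18/35z².

Boundary: |R(x)|=1, x<0.
x=-1.23: |R|=0.5481
R=1: x+18/35x²=0 ⇒ x=−35/18=-1.9444; min R=1−1/(4·18/35)=0.5139>−1
Confirm numerically:
  x=-1.852: |R|=0.91195 <1
  x=-1.443: |R|=0.62787 <1
  x=-1.272: |R|=0.56011 <1
  x=-2.403: |R|=1.56670 >1
  x=-2.104: |R|=1.17265 >1
Stable set (-1.9444, 0).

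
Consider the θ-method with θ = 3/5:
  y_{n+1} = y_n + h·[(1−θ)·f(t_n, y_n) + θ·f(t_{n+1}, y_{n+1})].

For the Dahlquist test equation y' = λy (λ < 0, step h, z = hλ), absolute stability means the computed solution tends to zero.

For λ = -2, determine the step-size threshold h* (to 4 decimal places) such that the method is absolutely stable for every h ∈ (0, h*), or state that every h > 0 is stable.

(−∞, 0) — no finite endpoint. Any h>0 works for λ=-2.

Set f=λy, z=hλ:
  y_{n+1} = y_n + z·[2/5·y_n + 3/5·y_{n+1}] ⇒ (1 − 3/5z)y_{n+1} = (1 + 2/5z)y_n
  Hence R(z) = (1 + 2/5z)/(1 − 3/5z).

Solve |R(x)|<1 on ℝ⁻.
x=-1.32: |R|=0.2634
x=-2: |R|=0.0909
x=-10: |R|=0.4286
x=-100: |R|=0.6393
θ=3/5≥1/2 ⇒ |1+2/5x|<|1−3/5x| ∀x<0 ⇒ stable on all of ℝ⁻.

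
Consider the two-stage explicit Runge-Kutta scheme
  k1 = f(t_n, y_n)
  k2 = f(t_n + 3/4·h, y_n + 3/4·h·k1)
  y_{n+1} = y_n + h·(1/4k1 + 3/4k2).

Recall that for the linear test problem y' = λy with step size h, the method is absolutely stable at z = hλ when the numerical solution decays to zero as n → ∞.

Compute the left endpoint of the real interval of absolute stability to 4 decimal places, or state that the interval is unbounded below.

On y'=λy, z=hλ:
  k1=λy_n ⇒ h·k1=z·y_n;  k2=λ(1+3/4z)y_n ⇒ h·k2=z(1+3/4z)y_n
  y_{n+1}/y_n = 1 + 1/4z + 3/4z(1+3/4z) = 1 + z + 9/16z²
  Hence R(z) = 1 + z + 9/16z².

Need |R(x)|<1, x<0.
x=-0.87: |R|=0.5558
R=1: x+9/16x²=0 ⇒ x=−16/9=-1.7778; min R=1−1/(4·9/16)=0.5556>−1
Confirm numerically:
  x=-1.707: |R|=0.93204 <1
  x=-1.310: |R|=0.65531 <1
  x=-0.837: |R|=0.55707 <1
  x=-0.722: |R|=0.57122 <1
  x=-1.930: |R|=1.16526 >1
  x=-1.798: |R|=1.02045 >1
So |R|<1 on (-1.7778, 0).

left endpoint -1.7778.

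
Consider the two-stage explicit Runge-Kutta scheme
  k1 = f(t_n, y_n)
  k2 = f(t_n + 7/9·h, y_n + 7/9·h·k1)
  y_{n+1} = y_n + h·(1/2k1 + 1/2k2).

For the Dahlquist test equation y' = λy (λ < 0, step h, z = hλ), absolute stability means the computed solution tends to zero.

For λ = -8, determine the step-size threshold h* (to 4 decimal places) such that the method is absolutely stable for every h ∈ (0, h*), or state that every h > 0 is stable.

Set f=λy, z=hλ:
  k1=λy_n ⇒ h·k1=z·y_n;  k2=λ(1+7/9z)y_n ⇒ h·k2=z(1+7/9z)y_n
  y_{n+1}/y_n = 1 + 1/2z + 1/2z(1+7/9z) = 1 + z + 7/18z²
  R(z) = 1 + z + 7/18z².

Boundary: |R(x)|=1, x<0.
x=-0.62: |R|=0.5295
R=1: x+7/18x²=0 ⇒ x=−18/7=-2.5714; min R=1−1/(4·7/18)=0.3571>−1
Confirm numerically:
  x=-1.832: |R|=0.47320 <1
  x=-1.746: |R|=0.43953 <1
  x=-1.673: |R|=0.41547 <1
  x=-1.330: |R|=0.35791 <1
  x=-3.017: |R|=1.52278 >1
  x=-2.701: |R|=1.13610 >1
  x=-2.627: |R|=1.05677 >1
So |R|<1 on (-2.5714, 0).

(-2.5714,0); λ=-8 ⇒ h* = (18/7)/8 = 0.3214.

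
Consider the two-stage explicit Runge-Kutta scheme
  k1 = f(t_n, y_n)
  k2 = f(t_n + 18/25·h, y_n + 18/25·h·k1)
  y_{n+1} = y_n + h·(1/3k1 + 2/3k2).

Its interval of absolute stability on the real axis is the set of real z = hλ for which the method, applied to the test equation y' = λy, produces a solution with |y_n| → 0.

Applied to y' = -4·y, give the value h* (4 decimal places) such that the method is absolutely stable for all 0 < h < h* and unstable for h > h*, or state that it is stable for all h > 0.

(-2.0833,0); λ=-4 ⇒ h* = (25/12)/4 = 0.5208.

On y'=λy, z=hλ:
  k1=λy_n ⇒ h·k1=z·y_n;  k2=λ(1+18/25z)y_n ⇒ h·k2=z(1+18/25z)y_n
  y_{n+1}/y_n = 1 + 1/3z + 2/3z(1+18/25z) = 1 + z + 12/25z²
  Hence R(z) = 1 + z + 12/25z².

Boundary: |R(x)|=1, x<0.
x=-1.31: |R|=0.5137
R=1: x+12/25x²=0 ⇒ x=−25/12=-2.0833; min R=1−1/(4·12/25)=0.4792>−1
Confirm numerically:
  x=-1.999: |R|=0.91908 <1
  x=-1.942: |R|=0.86825 <1
  x=-1.795: |R|=0.75157 <1
  x=-1.381: |R|=0.53444 <1
  x=-2.417: |R|=1.38711 >1
  x=-2.356: |R|=1.30835 >1
  x=-2.304: |R|=1.24404 >1
So |R|<1 on (-2.0833, 0).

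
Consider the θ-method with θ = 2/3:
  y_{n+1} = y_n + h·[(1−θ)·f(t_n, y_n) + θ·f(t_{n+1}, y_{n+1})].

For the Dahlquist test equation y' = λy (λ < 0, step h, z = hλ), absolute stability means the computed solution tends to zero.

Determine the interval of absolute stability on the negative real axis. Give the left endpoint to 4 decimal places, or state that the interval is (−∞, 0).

unbounded; (−∞, 0).

On y'=λy, z=hλ:
  y_{n+1} = y_n + z·[1/3·y_n + 2/3·y_{n+1}] ⇒ (1 − 2/3z)y_{n+1} = (1 + 1/3z)y_n
  so R(z) = (1 + 1/3z)/(1 − 2/3z).

Solve |R(x)|<1 on ℝ⁻.
x=-1.13: |R|=0.3555
x=-2: |R|=0.1429
x=-10: |R|=0.3043
x=-100: |R|=0.4778
θ=2/3≥1/2 ⇒ |1+1/3x|<|1−2/3x| ∀x<0 ⇒ stable on all of ℝ⁻.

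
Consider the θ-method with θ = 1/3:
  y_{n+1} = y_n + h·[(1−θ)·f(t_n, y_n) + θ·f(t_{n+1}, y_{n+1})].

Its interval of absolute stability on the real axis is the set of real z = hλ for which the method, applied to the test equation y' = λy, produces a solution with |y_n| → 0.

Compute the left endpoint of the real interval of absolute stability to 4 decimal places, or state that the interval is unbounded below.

z* = -6.0000.

On y'=λy, z=hλ:
  y_{n+1} = y_n + z·[2/3·y_n + 1/3·y_{n+1}] ⇒ (1 − 1/3z)y_{n+1} = (1 + 2/3z)y_n
  ⇒ R(z) = (1 + 2/3z)/(1 − 1/3z).

Find x<0 with |R(x)|<1.
x=-0.77: |R|=0.3873
R=−1: 1+2/3x = −1+1/3x ⇒ -1/3x=2 ⇒ x=2/(-1/3)=-6.0000
Confirm numerically:
  x=-4.818: |R|=0.84881 <1
  x=-4.415: |R|=0.78624 <1
  x=-4.295: |R|=0.76628 <1
  x=-3.969: |R|=0.70857 <1
  x=-6.248: |R|=1.02682 >1
  x=-6.152: |R|=1.01661 >1
Stable set (-6.0000, 0).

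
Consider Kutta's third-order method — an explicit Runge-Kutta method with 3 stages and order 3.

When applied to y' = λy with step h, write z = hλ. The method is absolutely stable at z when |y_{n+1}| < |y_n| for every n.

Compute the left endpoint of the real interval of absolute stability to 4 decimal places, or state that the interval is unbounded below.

Set f=λy, z=hλ:
  order 3, 3-stage ⇒ R(z)=1+z+z^2/2+z^3/6
  (e.g. R(-0.74)=0.46626, |R|=0.46626)

Boundary: |R(x)|=1, x<0.
x=-0.74: |R|=0.4663
|R(-1.15)|=0.2578 |R(-0.79)|=0.4399 |R(-0.62)|=0.5325
Bisect:
  x_lo=-3.3787 |R|=3.0992  x_hi=-0.2309 |R|=0.7937
  mid=-1.80477 |R|=0.15592 →hi
  mid=-2.59174 |R|=1.13468 →lo
  mid=-2.19825 |R|=0.55254 →hi
  mid=-2.39499 |R|=0.81661 →hi
  mid=-2.49336 |R|=0.96842 →hi
  mid=-2.54255 |R|=1.04968 →lo
  mid=-2.51796 |R|=1.00859 →lo
  mid=-2.50566 |R|=0.98839 →hi
  ...
  [-2.51277,-2.51258] ⇒ x*=-2.5127
So |R|<1 on (-2.5127, 0).

left endpoint -2.5127.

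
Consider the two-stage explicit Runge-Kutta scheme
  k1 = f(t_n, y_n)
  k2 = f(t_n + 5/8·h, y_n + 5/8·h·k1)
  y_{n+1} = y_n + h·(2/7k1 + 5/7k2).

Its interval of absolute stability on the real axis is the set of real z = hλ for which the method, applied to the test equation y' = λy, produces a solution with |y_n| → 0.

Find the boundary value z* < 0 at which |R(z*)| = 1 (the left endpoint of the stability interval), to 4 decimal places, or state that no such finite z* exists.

Set f=λy, z=hλ:
  k1=λy_n ⇒ h·k1=z·y_n;  k2=λ(1+5/8z)y_n ⇒ h·k2=z(1+5/8z)y_n
  y_{n+1}/y_n = 1 + 2/7z + 5/7z(1+5/8z) = 1 + z + 25/56z²
  so R(z) = 1 + z + 25/56z².

Need |R(x)|<1, x<0.
x=-0.91: |R|=0.4597
R=1: x+25/56x²=0 ⇒ x=−56/25=-2.2400; min R=1−1/(4·25/56)=0.4400>−1
Confirm numerically:
  x=-2.143: |R|=0.90720 <1
  x=-1.871: |R|=0.69179 <1
  x=-1.654: |R|=0.56730 <1
  x=-0.911: |R|=0.45950 <1
  x=-2.687: |R|=1.53620 >1
  x=-2.351: |R|=1.11650 >1
Stable set (-2.2400, 0).

z* = -2.2400.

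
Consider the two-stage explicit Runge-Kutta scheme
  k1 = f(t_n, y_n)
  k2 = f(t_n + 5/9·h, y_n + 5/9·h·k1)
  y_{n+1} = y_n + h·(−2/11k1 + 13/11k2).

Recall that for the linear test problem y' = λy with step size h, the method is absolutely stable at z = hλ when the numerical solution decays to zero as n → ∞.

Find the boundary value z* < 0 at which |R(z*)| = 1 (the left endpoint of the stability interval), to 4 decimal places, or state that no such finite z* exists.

With y'=λy (z=hλ):
  k1=λy_n ⇒ h·k1=z·y_n;  k2=λ(1+5/9z)y_n ⇒ h·k2=z(1+5/9z)y_n
  y_{n+1}/y_n = 1 − 2/11z + 13/11z(1+5/9z) = 1 + z + 65/99z²
  so R(z) = 1 + z + 65/99z².

Solve |R(x)|<1 on ℝ⁻.
x=-1.45: |R|=0.9304
R=1: x+65/99x²=0 ⇒ x=−99/65=-1.5231; min R=1−1/(4·65/99)=0.6192>−1
Confirm numerically:
  x=-1.289: |R|=0.80190 <1
  x=-1.230: |R|=0.76332 <1
  x=-1.129: |R|=0.70789 <1
  x=-0.752: |R|=0.61929 <1
  x=-2.080: |R|=1.76057 >1
  x=-1.559: |R|=1.03677 >1
Interval (-1.5231, 0).

z* = -1.5231.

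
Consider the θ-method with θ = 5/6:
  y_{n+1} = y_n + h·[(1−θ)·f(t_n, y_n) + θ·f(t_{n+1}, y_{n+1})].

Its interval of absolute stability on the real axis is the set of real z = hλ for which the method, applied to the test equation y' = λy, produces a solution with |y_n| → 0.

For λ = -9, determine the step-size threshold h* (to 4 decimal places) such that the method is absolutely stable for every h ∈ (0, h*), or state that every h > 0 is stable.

Set f=λy, z=hλ:
  y_{n+1} = y_n + z·[1/6·y_n + 5/6·y_{n+1}] ⇒ (1 − 5/6z)y_{n+1} = (1 + 1/6z)y_n
  ⇒ R(z) = (1 + 1/6z)/(1 − 5/6z).

Need |R(x)|<1, x<0.
x=-1.69: |R|=0.2983
x=-2: |R|=0.2500
x=-10: |R|=0.0714
x=-100: |R|=0.1858
θ=5/6≥1/2 ⇒ |1+1/6x|<|1−5/6x| ∀x<0 ⇒ stable on all of ℝ⁻.

interval (−∞, 0). Any h>0 works for λ=-9.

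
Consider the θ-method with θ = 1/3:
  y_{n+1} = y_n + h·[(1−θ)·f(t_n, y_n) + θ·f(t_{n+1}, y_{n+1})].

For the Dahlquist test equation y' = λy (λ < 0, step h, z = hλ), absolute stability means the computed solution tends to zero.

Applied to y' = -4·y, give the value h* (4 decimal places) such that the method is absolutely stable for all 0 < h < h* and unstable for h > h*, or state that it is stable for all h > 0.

Test eqn y'=λy, z=hλ:
  y_{n+1} = y_n + z·[2/3·y_n + 1/3·y_{n+1}] ⇒ (1 − 1/3z)y_{n+1} = (1 + 2/3z)y_n
  Hence R(z) = (1 + 2/3z)/(1 − 1/3z).

Find x<0 with |R(x)|<1.
x=-1.12: |R|=0.1845
R=−1: 1+2/3x = −1+1/3x ⇒ -1/3x=2 ⇒ x=2/(-1/3)=-6.0000
Confirm numerically:
  x=-5.261: |R|=0.91054 <1
  x=-4.584: |R|=0.81329 <1
  x=-3.664: |R|=0.64946 <1
  x=-2.446: |R|=0.34741 <1
  x=-6.237: |R|=1.02566 >1
  x=-6.190: |R|=1.02067 >1
Interval (-6.0000, 0).

(-6.0000,0); λ=-4 ⇒ h* = (6)/4 = 1.5000.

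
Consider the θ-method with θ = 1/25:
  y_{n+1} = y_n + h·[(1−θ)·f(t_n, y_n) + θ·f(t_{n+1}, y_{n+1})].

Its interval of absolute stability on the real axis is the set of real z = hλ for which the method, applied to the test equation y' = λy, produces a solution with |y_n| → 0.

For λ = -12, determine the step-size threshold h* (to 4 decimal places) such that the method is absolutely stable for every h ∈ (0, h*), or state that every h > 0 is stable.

(-2.1739,0); λ=-12 ⇒ h* = (50/23)/12 = 0.1812.

On y'=λy, z=hλ:
  y_{n+1} = y_n + z·[24/25·y_n + 1/25·y_{n+1}] ⇒ (1 − 1/25z)y_{n+1} = (1 + 24/25z)y_n
  so R(z) = (1 + 24/25z)/(1 − 1/25z).

Find x<0 with |R(x)|<1.
x=-0.39: |R|=0.6160
R=−1: 1+24/25x = −1+1/25x ⇒ -23/25x=2 ⇒ x=2/(-23/25)=-2.1739
Confirm numerically:
  x=-1.551: |R|=0.46040 <1
  x=-1.526: |R|=0.43821 <1
  x=-1.455: |R|=0.37498 <1
  x=-2.724: |R|=1.45636 >1
  x=-2.520: |R|=1.28924 >1
  x=-2.361: |R|=1.15727 >1
Interval (-2.1739, 0).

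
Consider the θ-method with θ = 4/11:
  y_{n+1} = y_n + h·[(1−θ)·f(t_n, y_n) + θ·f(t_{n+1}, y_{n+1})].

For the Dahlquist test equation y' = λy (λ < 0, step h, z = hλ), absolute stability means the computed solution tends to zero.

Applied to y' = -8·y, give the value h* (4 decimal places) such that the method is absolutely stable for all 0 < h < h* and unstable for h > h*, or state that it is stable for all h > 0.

(-7.3333,0); λ=-8 ⇒ h* = (22/3)/8 = 0.9167.

With y'=λy (z=hλ):
  y_{n+1} = y_n + z·[7/11·y_n + 4/11·y_{n+1}] ⇒ (1 − 4/11z)y_{n+1} = (1 + 7/11z)y_n
  ⇒ R(z) = (1 + 7/11z)/(1 − 4/11z).

Boundary: |R(x)|=1, x<0.
x=-0.86: |R|=0.3449
R=−1: 1+7/11x = −1+4/11x ⇒ -3/11x=2 ⇒ x=2/(-3/11)=-7.3333
Confirm numerically:
  x=-6.369: |R|=0.92069 <1
  x=-5.653: |R|=0.85002 <1
  x=-5.530: |R|=0.83665 <1
  x=-3.925: |R|=0.61704 <1
  x=-7.543: |R|=1.01528 >1
  x=-7.430: |R|=1.00712 >1
So |R|<1 on (-7.3333, 0).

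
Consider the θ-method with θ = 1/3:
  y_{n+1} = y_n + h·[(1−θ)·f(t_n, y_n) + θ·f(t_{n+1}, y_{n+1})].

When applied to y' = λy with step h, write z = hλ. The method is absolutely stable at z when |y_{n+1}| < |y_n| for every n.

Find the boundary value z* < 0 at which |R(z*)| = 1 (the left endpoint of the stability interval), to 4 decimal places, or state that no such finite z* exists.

left endpoint -6.0000.

Set f=λy, z=hλ:
  y_{n+1} = y_n + z·[2/3·y_n + 1/3·y_{n+1}] ⇒ (1 − 1/3z)y_{n+1} = (1 + 2/3z)y_n
  R(z) = (1 + 2/3z)/(1 − 1/3z).

Find x<0 with |R(x)|<1.
x=-1.55: |R|=0.0220
R=−1: 1+2/3x = −1+1/3x ⇒ -1/3x=2 ⇒ x=2/(-1/3)=-6.0000
Confirm numerically:
  x=-5.698: |R|=0.96528 <1
  x=-3.812: |R|=0.67880 <1
  x=-3.547: |R|=0.62532 <1
  x=-3.086: |R|=0.52120 <1
  x=-6.449: |R|=1.04752 >1
  x=-6.068: |R|=1.00750 >1
Stable set (-6.0000, 0).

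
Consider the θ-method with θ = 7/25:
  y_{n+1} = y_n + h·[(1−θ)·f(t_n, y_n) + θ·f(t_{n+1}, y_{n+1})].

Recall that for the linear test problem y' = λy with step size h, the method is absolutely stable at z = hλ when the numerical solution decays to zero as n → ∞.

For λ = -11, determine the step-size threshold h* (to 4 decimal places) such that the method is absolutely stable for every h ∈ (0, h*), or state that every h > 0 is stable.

(-4.5455,0); λ=-11 ⇒ h* = (50/11)/11 = 0.4132.

On y'=λy, z=hλ:
  y_{n+1} = y_n + z·[18/25·y_n + 7/25·y_{n+1}] ⇒ (1 − 7/25z)y_{n+1} = (1 + 18/25z)y_n
  R(z) = (1 + 18/25z)/(1 − 7/25z).

Boundary: |R(x)|=1, x<0.
x=-1.45: |R|=0.0313
R=−1: 1+18/25x = −1+7/25x ⇒ -11/25x=2 ⇒ x=2/(-11/25)=-4.5455
Confirm numerically:
  x=-3.345: |R|=0.72725 <1
  x=-3.299: |R|=0.71491 <1
  x=-3.128: |R|=0.66752 <1
  x=-5.027: |R|=1.08801 >1
  x=-5.025: |R|=1.08766 >1
  x=-4.796: |R|=1.04705 >1
Stable set (-4.5455, 0).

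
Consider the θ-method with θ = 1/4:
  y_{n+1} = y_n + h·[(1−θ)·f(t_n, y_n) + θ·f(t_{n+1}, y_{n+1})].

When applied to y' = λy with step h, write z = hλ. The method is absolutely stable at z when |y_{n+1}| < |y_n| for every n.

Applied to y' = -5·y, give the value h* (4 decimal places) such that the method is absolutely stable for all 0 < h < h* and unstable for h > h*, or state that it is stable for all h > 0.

Test eqn y'=λy, z=hλ:
  y_{n+1} = y_n + z·[3/4·y_n + 1/4·y_{n+1}] ⇒ (1 − 1/4z)y_{n+1} = (1 + 3/4z)y_n
  Hence R(z) = (1 + 3/4z)/(1 − 1/4z).

Find x<0 with |R(x)|<1.
x=-1.47: |R|=0.0750
R=−1: 1+3/4x = −1+1/4x ⇒ -1/2x=2 ⇒ x=2/(-1/2)=-4.0000
Confirm numerically:
  x=-3.891: |R|=0.97237 <1
  x=-3.718: |R|=0.92692 <1
  x=-3.089: |R|=0.74298 <1
  x=-2.490: |R|=0.53467 <1
  x=-4.595: |R|=1.13845 >1
  x=-4.446: |R|=1.10561 >1
Interval (-4.0000, 0).

(-4.0000,0); λ=-5 ⇒ h* = (4)/5 = 0.8000.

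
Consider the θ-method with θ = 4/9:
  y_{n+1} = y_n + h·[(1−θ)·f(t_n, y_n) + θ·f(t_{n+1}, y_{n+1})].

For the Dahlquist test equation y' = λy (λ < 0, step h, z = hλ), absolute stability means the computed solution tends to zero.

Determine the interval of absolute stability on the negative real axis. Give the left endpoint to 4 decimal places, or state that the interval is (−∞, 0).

(-18.0000, 0).

Set f=λy, z=hλ:
  y_{n+1} = y_n + z·[5/9·y_n + 4/9·y_{n+1}] ⇒ (1 − 4/9z)y_{n+1} = (1 + 5/9z)y_n
  Hence R(z) = (1 + 5/9z)/(1 − 4/9z).

Solve |R(x)|<1 on ℝ⁻.
x=-1.48: |R|=0.1072
R=−1: 1+5/9x = −1+4/9x ⇒ -1/9x=2 ⇒ x=2/(-1/9)=-18.0000
Confirm numerically:
  x=-17.764: |R|=0.99705 <1
  x=-13.727: |R|=0.93314 <1
  x=-13.320: |R|=0.92486 <1
  x=-12.081: |R|=0.89674 <1
  x=-18.438: |R|=1.00529 >1
  x=-18.064: |R|=1.00079 >1
Stable set (-18.0000, 0).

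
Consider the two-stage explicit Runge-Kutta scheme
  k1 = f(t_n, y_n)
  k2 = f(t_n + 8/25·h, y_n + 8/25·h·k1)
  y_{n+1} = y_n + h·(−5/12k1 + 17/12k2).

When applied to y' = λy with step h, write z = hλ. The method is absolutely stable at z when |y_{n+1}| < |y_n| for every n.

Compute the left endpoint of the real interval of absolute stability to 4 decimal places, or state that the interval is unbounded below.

z* = -2.2059.

With y'=λy (z=hλ):
  k1=λy_n ⇒ h·k1=z·y_n;  k2=λ(1+8/25z)y_n ⇒ h·k2=z(1+8/25z)y_n
  y_{n+1}/y_n = 1 − 5/12z + 17/12z(1+8/25z) = 1 + z + 34/75z²
  Hence R(z) = 1 + z + 34/75z².

Boundary: |R(x)|=1, x<0.
x=-0.96: |R|=0.4578
R=1: x+34/75x²=0 ⇒ x=−75/34=-2.2059; min R=1−1/(4·34/75)=0.4485>−1
Confirm numerically:
  x=-1.868: |R|=0.71387 <1
  x=-1.791: |R|=0.66315 <1
  x=-1.470: |R|=0.50961 <1
  x=-1.199: |R|=0.45271 <1
  x=-2.571: |R|=1.42555 >1
  x=-2.252: |R|=1.04708 >1
Stable set (-2.2059, 0).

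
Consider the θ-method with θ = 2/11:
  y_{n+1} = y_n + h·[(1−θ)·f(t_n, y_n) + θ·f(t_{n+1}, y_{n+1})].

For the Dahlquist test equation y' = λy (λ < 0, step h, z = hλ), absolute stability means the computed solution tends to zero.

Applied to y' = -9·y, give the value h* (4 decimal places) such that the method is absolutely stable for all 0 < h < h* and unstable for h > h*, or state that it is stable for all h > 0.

(-3.1429,0); λ=-9 ⇒ h* = (22/7)/9 = 0.3492.

On y'=λy, z=hλ:
  y_{n+1} = y_n + z·[9/11·y_n + 2/11·y_{n+1}] ⇒ (1 − 2/11z)y_{n+1} = (1 + 9/11z)y_n
  R(z) = (1 + 9/11z)/(1 − 2/11z).

Need |R(x)|<1, x<0.
x=-0.69: |R|=0.3869
R=−1: 1+9/11x = −1+2/11x ⇒ -7/11x=2 ⇒ x=2/(-7/11)=-3.1429
Confirm numerically:
  x=-2.883: |R|=0.89151 <1
  x=-2.592: |R|=0.76174 <1
  x=-1.968: |R|=0.44938 <1
  x=-3.524: |R|=1.14783 >1
  x=-3.259: |R|=1.04641 >1
Interval (-3.1429, 0).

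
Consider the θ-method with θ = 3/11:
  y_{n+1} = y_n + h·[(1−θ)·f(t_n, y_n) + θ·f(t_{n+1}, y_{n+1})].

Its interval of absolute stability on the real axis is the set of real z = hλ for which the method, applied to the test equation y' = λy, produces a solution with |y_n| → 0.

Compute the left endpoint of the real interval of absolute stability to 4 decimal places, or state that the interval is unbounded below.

z* = -4.4000.

With y'=λy (z=hλ):
  y_{n+1} = y_n + z·[8/11·y_n + 3/11·y_{n+1}] ⇒ (1 − 3/11z)y_{n+1} = (1 + 8/11z)y_n
  so R(z) = (1 + 8/11z)/(1 − 3/11z).

Solve |R(x)|<1 on ℝ⁻.
x=-0.84: |R|=0.3166
R=−1: 1+8/11x = −1+3/11x ⇒ -5/11x=2 ⇒ x=2/(-5/11)=-4.4000
Confirm numerically:
  x=-4.311: |R|=0.98141 <1
  x=-3.462: |R|=0.78070 <1
  x=-2.883: |R|=0.61398 <1
  x=-2.272: |R|=0.40278 <1
  x=-4.950: |R|=1.10638 >1
  x=-4.718: |R|=1.06321 >1
  x=-4.578: |R|=1.03598 >1
Interval (-4.4000, 0).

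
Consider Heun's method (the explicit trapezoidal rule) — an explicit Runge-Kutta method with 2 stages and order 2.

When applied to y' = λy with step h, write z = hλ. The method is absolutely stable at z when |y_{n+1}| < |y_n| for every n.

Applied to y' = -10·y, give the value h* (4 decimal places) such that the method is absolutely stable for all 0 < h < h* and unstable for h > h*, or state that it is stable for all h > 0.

(-2.0000,0); λ=-10 ⇒ h* = 0.2000.

With y'=λy (z=hλ):
  order 2, 2-stage ⇒ R(z)=1+z+z^2/2
  (e.g. R(-1.39)=0.57605, |R|=0.57605)

Find x<0 with |R(x)|<1.
x=-1.39: |R|=0.5760
|R(-2.4)|=1.4800 |R(-1.64)|=0.7048 |R(-1.31)|=0.5481
Bisect:
  x_lo=-2.7914 |R|=2.1045  x_hi=-0.1103 |R|=0.8958
  mid=-1.45082 |R|=0.60162 →hi
  mid=-2.12110 |R|=1.12844 →lo
  mid=-1.78596 |R|=0.80887 →hi
  mid=-1.95353 |R|=0.95461 →hi
  mid=-2.03732 |R|=1.03801 →lo
  mid=-1.99542 |R|=0.99544 →hi
  mid=-2.01637 |R|=1.01651 →lo
  ...
  [-2.00001,-1.99984] ⇒ x*=-2.0000
So |R|<1 on (-2.0000, 0).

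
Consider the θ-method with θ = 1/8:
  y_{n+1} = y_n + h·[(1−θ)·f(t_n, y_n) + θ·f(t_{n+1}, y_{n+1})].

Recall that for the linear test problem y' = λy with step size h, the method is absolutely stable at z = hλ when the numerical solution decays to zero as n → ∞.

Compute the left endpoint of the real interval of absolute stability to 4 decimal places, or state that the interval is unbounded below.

z* = -2.6667.

With y'=λy (z=hλ):
  y_{n+1} = y_n + z·[7/8·y_n + 1/8·y_{n+1}] ⇒ (1 − 1/8z)y_{n+1} = (1 + 7/8z)y_n
  R(z) = (1 + 7/8z)/(1 − 1/8z).

Need |R(x)|<1, x<0.
x=-0.99: |R|=0.1190
R=−1: 1+7/8x = −1+1/8x ⇒ -3/4x=2 ⇒ x=2/(-3/4)=-2.6667
Confirm numerically:
  x=-2.366: |R|=0.82597 <1
  x=-2.184: |R|=0.71563 <1
  x=-2.167: |R|=0.70512 <1
  x=-3.132: |R|=1.25081 >1
  x=-2.910: |R|=1.13382 >1
So |R|<1 on (-2.6667, 0).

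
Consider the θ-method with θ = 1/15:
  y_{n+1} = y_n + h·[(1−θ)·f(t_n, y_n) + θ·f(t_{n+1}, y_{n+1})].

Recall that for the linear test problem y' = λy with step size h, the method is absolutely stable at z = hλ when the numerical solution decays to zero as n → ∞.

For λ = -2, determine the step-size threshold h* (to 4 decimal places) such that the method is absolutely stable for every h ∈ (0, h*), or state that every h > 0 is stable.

With y'=λy (z=hλ):
  y_{n+1} = y_n + z·[14/15·y_n + 1/15·y_{n+1}] ⇒ (1 − 1/15z)y_{n+1} = (1 + 14/15z)y_n
  ⇒ R(z) = (1 + 14/15z)/(1 − 1/15z).

Solve |R(x)|<1 on ℝ⁻.
x=-1.58: |R|=0.4294
R=−1: 1+14/15x = −1+1/15x ⇒ -13/15x=2 ⇒ x=2/(-13/15)=-2.3077
Confirm numerically:
  x=-1.795: |R|=0.60316 <1
  x=-1.663: |R|=0.49703 <1
  x=-1.283: |R|=0.18191 <1
  x=-2.578: |R|=1.19991 >1
  x=-2.455: |R|=1.10971 >1
Interval (-2.3077, 0).

(-2.3077,0); λ=-2 ⇒ h* = (30/13)/2 = 1.1538.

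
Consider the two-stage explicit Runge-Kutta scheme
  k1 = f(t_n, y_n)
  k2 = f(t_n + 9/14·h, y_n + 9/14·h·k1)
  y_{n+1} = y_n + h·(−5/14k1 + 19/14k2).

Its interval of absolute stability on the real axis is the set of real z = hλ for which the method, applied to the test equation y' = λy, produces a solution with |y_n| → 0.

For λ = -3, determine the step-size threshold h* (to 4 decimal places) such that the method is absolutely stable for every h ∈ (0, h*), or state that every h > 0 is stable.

(-1.1462,0); λ=-3 ⇒ h* = (196/171)/3 = 0.3821.

On y'=λy, z=hλ:
  k1=λy_n ⇒ h·k1=z·y_n;  k2=λ(1+9/14z)y_n ⇒ h·k2=z(1+9/14z)y_n
  y_{n+1}/y_n = 1 − 5/14z + 19/14z(1+9/14z) = 1 + z + 171/196z²
  ⇒ R(z) = 1 + z + 171/196z².

Solve |R(x)|<1 on ℝ⁻.
x=-1.46: |R|=1.3997
R=1: x+171/196x²=0 ⇒ x=−196/171=-1.1462; min R=1−1/(4·171/196)=0.7135>−1
Confirm numerically:
  x=-1.124: |R|=0.97823 <1
  x=-0.992: |R|=0.86655 <1
  x=-0.820: |R|=0.76663 <1
  x=-0.520: |R|=0.71591 <1
  x=-1.656: |R|=1.73655 >1
  x=-1.393: |R|=1.29994 >1
  x=-1.185: |R|=1.04011 >1
Stable set (-1.1462, 0).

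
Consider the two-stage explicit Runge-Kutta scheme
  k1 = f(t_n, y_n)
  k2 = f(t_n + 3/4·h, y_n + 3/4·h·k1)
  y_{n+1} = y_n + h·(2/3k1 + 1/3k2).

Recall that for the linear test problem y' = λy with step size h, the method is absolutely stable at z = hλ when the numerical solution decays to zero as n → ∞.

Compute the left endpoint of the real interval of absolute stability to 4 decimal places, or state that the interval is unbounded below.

With y'=λy (z=hλ):
  k1=λy_n ⇒ h·k1=z·y_n;  k2=λ(1+3/4z)y_n ⇒ h·k2=z(1+3/4z)y_n
  y_{n+1}/y_n = 1 + 2/3z + 1/3z(1+3/4z) = 1 + z + 1/4z²
  so R(z) = 1 + z + 1/4z².

Find x<0 with |R(x)|<1.
x=-0.59: |R|=0.4970
R=1: x+1/4x²=0 ⇒ x=−4=-4.0000; min R=1−1/(4·1/4)=0.0000>−1
Confirm numerically:
  x=-3.975: |R|=0.97516 <1
  x=-2.876: |R|=0.19184 <1
  x=-2.210: |R|=0.01102 <1
  x=-4.516: |R|=1.58256 >1
  x=-4.260: |R|=1.27690 >1
Stable set (-4.0000, 0).

left endpoint -4.0000.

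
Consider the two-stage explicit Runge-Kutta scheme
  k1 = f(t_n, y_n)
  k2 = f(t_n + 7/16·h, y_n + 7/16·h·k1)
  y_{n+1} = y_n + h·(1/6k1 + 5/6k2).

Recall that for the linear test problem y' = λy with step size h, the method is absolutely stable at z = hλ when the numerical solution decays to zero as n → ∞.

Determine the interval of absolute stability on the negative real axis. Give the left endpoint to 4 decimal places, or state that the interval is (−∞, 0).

On y'=λy, z=hλ:
  k1=λy_n ⇒ h·k1=z·y_n;  k2=λ(1+7/16z)y_n ⇒ h·k2=z(1+7/16z)y_n
  y_{n+1}/y_n = 1 + 1/6z + 5/6z(1+7/16z) = 1 + z + 35/96z²
  ⇒ R(z) = 1 + z + 35/96z².

Find x<0 with |R(x)|<1.
x=-0.84: |R|=0.4172
R=1: x+35/96x²=0 ⇒ x=−96/35=-2.7429; min R=1−1/(4·35/96)=0.3143>−1
Confirm numerically:
  x=-2.466: |R|=0.75109 <1
  x=-2.275: |R|=0.61195 <1
  x=-1.846: |R|=0.39640 <1
  x=-3.323: |R|=1.70285 >1
  x=-3.188: |R|=1.51739 >1
  x=-2.880: |R|=1.14400 >1
Stable set (-2.7429, 0).

(-2.7429, 0).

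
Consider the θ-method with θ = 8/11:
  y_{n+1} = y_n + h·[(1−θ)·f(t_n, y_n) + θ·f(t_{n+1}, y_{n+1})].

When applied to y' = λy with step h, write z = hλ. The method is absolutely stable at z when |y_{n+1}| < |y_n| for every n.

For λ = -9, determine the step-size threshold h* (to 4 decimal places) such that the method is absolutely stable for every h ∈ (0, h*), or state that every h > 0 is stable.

With y'=λy (z=hλ):
  y_{n+1} = y_n + z·[3/11·y_n + 8/11·y_{n+1}] ⇒ (1 − 8/11z)y_{n+1} = (1 + 3/11z)y_n
  ⇒ R(z) = (1 + 3/11z)/(1 − 8/11z).

Boundary: |R(x)|=1, x<0.
x=-1.77: |R|=0.2262
x=-2: |R|=0.1852
x=-10: |R|=0.2088
x=-100: |R|=0.3564
θ=8/11≥1/2 ⇒ |1+3/11x|<|1−8/11x| ∀x<0 ⇒ stable on all of ℝ⁻.

interval (−∞, 0). Any h>0 works for λ=-9.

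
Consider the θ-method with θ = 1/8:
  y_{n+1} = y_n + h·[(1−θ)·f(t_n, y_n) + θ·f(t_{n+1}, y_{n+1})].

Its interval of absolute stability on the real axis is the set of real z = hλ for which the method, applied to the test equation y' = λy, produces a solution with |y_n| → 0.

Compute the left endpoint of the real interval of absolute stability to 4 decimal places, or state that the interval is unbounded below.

On y'=λy, z=hλ:
  y_{n+1} = y_n + z·[7/8·y_n + 1/8·y_{n+1}] ⇒ (1 − 1/8z)y_{n+1} = (1 + 7/8z)y_n
  R(z) = (1 + 7/8z)/(1 − 1/8z).

Boundary: |R(x)|=1, x<0.
x=-0.62: |R|=0.4246
R=−1: 1+7/8x = −1+1/8x ⇒ -3/4x=2 ⇒ x=2/(-3/4)=-2.6667
Confirm numerically:
  x=-2.203: |R|=0.72734 <1
  x=-2.190: |R|=0.71933 <1
  x=-1.233: |R|=0.06834 <1
  x=-3.219: |R|=1.29539 >1
  x=-3.189: |R|=1.28010 >1
  x=-3.040: |R|=1.20290 >1
Interval (-2.6667, 0).

z* = -2.6667.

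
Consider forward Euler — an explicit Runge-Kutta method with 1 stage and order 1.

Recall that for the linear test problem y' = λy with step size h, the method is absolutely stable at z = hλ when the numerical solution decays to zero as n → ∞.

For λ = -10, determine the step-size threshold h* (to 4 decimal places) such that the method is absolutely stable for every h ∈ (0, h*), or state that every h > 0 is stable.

On y'=λy, z=hλ:
  order 1, 1-stage ⇒ R(z)=1+z
  (e.g. R(-0.51)=0.49000, |R|=0.49000)

Find x<0 with |R(x)|<1.
x=-0.51: |R|=0.4900
|R(-1.88)|=0.8800 |R(-1.55)|=0.5500 |R(-0.59)|=0.4100
Bisect:
  x_lo=-2.3919 |R|=1.3919  x_hi=-0.2326 |R|=0.7674
  mid=-1.31225 |R|=0.31225 →hi
  mid=-1.85210 |R|=0.85210 →hi
  mid=-2.12202 |R|=1.12202 →lo
  mid=-1.98706 |R|=0.98706 →hi
  mid=-2.05454 |R|=1.05454 →lo
  mid=-2.02080 |R|=1.02080 →lo
  mid=-2.00393 |R|=1.00393 →lo
  mid=-1.99549 |R|=0.99549 →hi
  mid=-1.99971 |R|=0.99971 →hi
  mid=-2.00182 |R|=1.00182 →lo
  ...
  [-2.00011,-1.99997] ⇒ x*=-2.0000
Interval (-2.0000, 0).

(-2.0000,0); λ=-10 ⇒ h* = 0.2000.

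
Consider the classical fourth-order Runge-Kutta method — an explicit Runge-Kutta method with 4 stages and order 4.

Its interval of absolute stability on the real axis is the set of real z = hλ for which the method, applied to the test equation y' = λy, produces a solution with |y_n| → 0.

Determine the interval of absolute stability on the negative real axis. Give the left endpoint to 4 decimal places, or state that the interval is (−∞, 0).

On y'=λy, z=hλ:
  order 4, 4-stage ⇒ R(z)=1+z+z^2/2+z^3/6+z^4/24
  (e.g. R(-1.06)=0.35590, |R|=0.35590)

Need |R(x)|<1, x<0.
x=-1.06: |R|=0.3559
|R(-1.57)|=0.2706 |R(-0.99)|=0.3784 |R(-0.69)|=0.5027
Bisect:
  x_lo=-3.2961 |R|=2.0857  x_hi=-0.3751 |R|=0.6873
  mid=-1.83557 |R|=0.29133 →hi
  mid=-2.56582 |R|=0.71647 →hi
  mid=-2.93094 |R|=1.24273 →lo
  mid=-2.74838 |R|=0.94575 →hi
  mid=-2.83966 |R|=1.08511 →lo
  mid=-2.79402 |R|=1.01323 →lo
  mid=-2.77120 |R|=0.97896 →hi
  ...
  [-2.78546,-2.78528] ⇒ x*=-2.7853
So |R|<1 on (-2.7853, 0).

(-2.7853, 0).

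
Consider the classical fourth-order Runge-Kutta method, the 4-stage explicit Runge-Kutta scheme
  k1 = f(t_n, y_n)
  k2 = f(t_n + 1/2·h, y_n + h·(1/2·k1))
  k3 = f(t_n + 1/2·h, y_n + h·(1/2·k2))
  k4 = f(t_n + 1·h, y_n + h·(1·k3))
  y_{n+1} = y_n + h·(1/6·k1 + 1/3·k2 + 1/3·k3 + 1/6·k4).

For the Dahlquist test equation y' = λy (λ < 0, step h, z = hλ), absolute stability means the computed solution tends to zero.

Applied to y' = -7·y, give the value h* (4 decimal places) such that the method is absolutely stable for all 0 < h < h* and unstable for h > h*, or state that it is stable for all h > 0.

(-2.7853,0); λ=-7 ⇒ h* = 0.3979.

On y'=λy, z=hλ:
  order 4, 4-stage ⇒ R(z)=1+z+z^2/2+z^3/6+z^4/24
  (e.g. R(-1.7)=0.27417, |R|=0.27417)

Need |R(x)|<1, x<0.
x=-1.7: |R|=0.2742
|R(-2.07)|=0.3592 |R(-1.18)|=0.3231 |R(-1.06)|=0.3559
Bisect:
  x_lo=-3.1456 |R|=1.6937  x_hi=-0.1133 |R|=0.8929
  mid=-1.62942 |R|=0.27078 →hi
  mid=-2.38750 |R|=0.54821 →hi
  mid=-2.76654 |R|=0.97209 →hi
  mid=-2.95606 |R|=1.28950 →lo
  mid=-2.86130 |R|=1.12077 →lo
  mid=-2.81392 |R|=1.04402 →lo
  mid=-2.79023 |R|=1.00746 →lo
  ...
  [-2.78541,-2.78523] ⇒ x*=-2.7853
Stable set (-2.7853, 0).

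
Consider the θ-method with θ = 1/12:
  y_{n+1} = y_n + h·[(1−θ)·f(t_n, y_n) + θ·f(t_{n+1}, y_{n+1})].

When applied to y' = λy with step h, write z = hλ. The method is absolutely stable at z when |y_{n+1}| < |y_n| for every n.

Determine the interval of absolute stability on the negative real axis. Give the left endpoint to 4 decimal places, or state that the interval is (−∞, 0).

(-2.4000, 0).

With y'=λy (z=hλ):
  y_{n+1} = y_n + z·[11/12·y_n + 1/12·y_{n+1}] ⇒ (1 − 1/12z)y_{n+1} = (1 + 11/12z)y_n
  ⇒ R(z) = (1 + 11/12z)/(1 − 1/12z).

Need |R(x)|<1, x<0.
x=-1.79: |R|=0.5577
R=−1: 1+11/12x = −1+1/12x ⇒ -5/6x=2 ⇒ x=2/(-5/6)=-2.4000
Confirm numerically:
  x=-2.338: |R|=0.95676 <1
  x=-2.115: |R|=0.79809 <1
  x=-1.759: |R|=0.53412 <1
  x=-1.285: |R|=0.16071 <1
  x=-2.947: |R|=1.36596 >1
  x=-2.481: |R|=1.05594 >1
Interval (-2.4000, 0).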